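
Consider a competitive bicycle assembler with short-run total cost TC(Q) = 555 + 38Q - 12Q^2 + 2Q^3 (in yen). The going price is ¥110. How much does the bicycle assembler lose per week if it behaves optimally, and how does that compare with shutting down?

Profit = -¥123 at Q = 6

AVC = 38 - 12Q + 2Q^2 has its minimum ¥20 at Q = 3; price ¥110 clears that bar, so the firm operates.
With MC = 38 - 24Q + 6Q^2, P = MC on the upward-sloping part at Q* = 6.
TR = 110·6 = 660. TC = 555 + 228 = 783. Profit = 660 − 783 = -¥123.
Shutting down would mean losing the fixed cost of ¥555, so operating at a loss of ¥123 is better by ¥432.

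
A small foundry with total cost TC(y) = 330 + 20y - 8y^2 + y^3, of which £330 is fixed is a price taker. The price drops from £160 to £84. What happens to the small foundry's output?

Output falls from 10 to 8

MC = 20 - 16y + 3y^2; the shutdown threshold is min AVC = £4 (at y = 4).
At P = £160 ≥ min AVC, set P = MC on the rising branch: y = 10.
At P = £84 ≥ min AVC, set P = MC: y = 8. The firm stays open but cuts output.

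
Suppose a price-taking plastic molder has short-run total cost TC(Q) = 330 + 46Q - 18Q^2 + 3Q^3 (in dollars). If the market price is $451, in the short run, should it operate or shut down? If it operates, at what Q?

Produce at Q = 9

Variable cost is VC = 46Q - 18Q^2 + 3Q^3, so AVC = VC/Q = 46 - 18Q + 3Q^2 and MC = dTC/dQ = 46 - 36Q + 9Q^2.
The AVC parabola has its vertex at Q = 18/6 = 3, where AVC = 46 - 18·3 + 3·3^2 = $19.
Because $451 ≥ $19, revenue can cover variable cost; the firm operates.
Set P = MC: 451 = 46 - 36Q + 9Q^2 → -405 - 36Q + 9Q^2 = 0. The roots are Q = -5 and Q = 9; the profit-maximizing output is on the rising part of MC, so Q* = 9.
Check: AVC at Q = 9 is $127 ≤ P, so revenue covers variable cost.
Profit = P·Q − TC = 451·9 − 1473 = $2586.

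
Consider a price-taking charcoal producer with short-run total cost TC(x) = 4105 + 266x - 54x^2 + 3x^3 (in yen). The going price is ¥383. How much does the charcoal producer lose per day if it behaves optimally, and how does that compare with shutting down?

Profit = -¥49 at x = 13

AVC = 266 - 54x + 3x^2; min AVC = ¥23 at x = 9. Since P = ¥383 ≥ min AVC, the firm produces.
MC = 266 - 108x + 9x^2. Setting P = MC and taking the root on the rising branch gives x* = 13.
TR = 383·13 = 4979. TC = 4105 + 923 = 5028. Profit = 4979 − 5028 = -¥49.
Shutting down would mean losing the fixed cost of ¥4105, so operating at a loss of ¥49 is better by ¥4056.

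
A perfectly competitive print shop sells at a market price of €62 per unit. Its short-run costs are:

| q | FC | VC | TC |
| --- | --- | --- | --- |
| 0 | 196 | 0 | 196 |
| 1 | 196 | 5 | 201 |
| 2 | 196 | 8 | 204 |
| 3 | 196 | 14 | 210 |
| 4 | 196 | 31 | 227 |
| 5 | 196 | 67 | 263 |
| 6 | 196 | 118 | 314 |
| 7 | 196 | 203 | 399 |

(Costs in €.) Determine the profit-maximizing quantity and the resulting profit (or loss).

Tabulate TR − TC: q=0: -196; q=1: -139; q=2: -80; q=3: -24; q=4: 21; q=5: 47; q=6: 58; q=7: 35.
Profit is maximized at q = 6. AVC there is 118/6 = €19.67 ≤ P, so producing beats shutting down (which would give -€196).

q = 6; profit = €58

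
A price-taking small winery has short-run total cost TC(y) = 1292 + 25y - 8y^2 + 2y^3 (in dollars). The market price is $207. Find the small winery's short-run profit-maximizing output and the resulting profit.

Profit = -$312 at y = 7

AVC = 25 - 8y + 2y^2 has its minimum $17 at y = 2; price $207 clears that bar, so the firm operates.
With MC = 25 - 16y + 6y^2, P = MC on the upward-sloping part at y* = 7.
TR = 207·7 = 1449. TC = 1292 + 469 = 1761. Profit = 1449 − 1761 = -$312.
Shutting down would mean losing the fixed cost of $1292, so operating at a loss of $312 is better by $980.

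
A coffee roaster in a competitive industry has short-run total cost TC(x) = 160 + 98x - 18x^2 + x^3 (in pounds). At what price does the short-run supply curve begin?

£17 per unit

Short-run supply begins at min AVC. From VC = 98x - 18x^2 + x^3, AVC = 98 - 18x + x^2.
dAVC/dx = -18 + 2x = 0 gives x = 9. min AVC = 98 - 18·9 + 9^2 = 17.
The firm shuts down for any P below £17.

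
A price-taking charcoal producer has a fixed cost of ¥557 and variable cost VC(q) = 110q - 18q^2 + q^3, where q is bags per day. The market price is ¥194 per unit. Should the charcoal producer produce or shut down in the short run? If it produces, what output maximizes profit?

Produce at q = 14

Strip out fixed cost: VC = 110q - 18q^2 + q^3. Then AVC = 110 - 18q + q^2 and MC = 110 - 36q + 3q^2.
AVC hits its minimum where MC = AVC, at q = 9, giving min AVC = 110 - 18·9 + 9^2 = ¥29.
P = ¥194 exceeds min AVC = ¥29, so the firm stays open.
Solving P = MC: -84 - 36q + 3q^2 = 0 ⇒ q = -2 or 14. On the upward-sloping branch, q* = 14.
Check: AVC at q = 14 is ¥54 ≤ P, so revenue covers variable cost.
Profit = P·q − TC = 194·14 − 1313 = ¥1403.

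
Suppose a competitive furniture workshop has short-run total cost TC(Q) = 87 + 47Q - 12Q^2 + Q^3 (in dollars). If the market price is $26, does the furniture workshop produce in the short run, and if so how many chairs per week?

From TC, MC = TC'(Q) = 47 - 24Q + 3Q^2 and AVC = VC/Q = 47 - 12Q + Q^2.
AVC hits its minimum where MC = AVC, at Q = 6, giving min AVC = 47 - 12·6 + 6^2 = $11.
Since P = $26 ≥ min AVC = $11, price covers variable cost and the firm should produce.
Solving P = MC: 21 - 24Q + 3Q^2 = 0 ⇒ Q = 1 or 7. On the upward-sloping branch, Q* = 7.
Check: AVC at Q = 7 is $12 ≤ P, so revenue covers variable cost.
Profit = P·Q − TC = 26·7 − 171 = $11.

Produce at Q = 7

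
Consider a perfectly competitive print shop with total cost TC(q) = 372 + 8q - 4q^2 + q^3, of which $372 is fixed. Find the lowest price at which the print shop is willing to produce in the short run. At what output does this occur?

The firm shuts down when price falls below the minimum of average variable cost. AVC = VC/q = 8 - 4q + q^2.
dAVC/dq = -4 + 2q = 0 gives q = 2. min AVC = 8 - 4·2 + 2^2 = 4.
For P < $4 the firm produces nothing.

$4 per unit, at q = 2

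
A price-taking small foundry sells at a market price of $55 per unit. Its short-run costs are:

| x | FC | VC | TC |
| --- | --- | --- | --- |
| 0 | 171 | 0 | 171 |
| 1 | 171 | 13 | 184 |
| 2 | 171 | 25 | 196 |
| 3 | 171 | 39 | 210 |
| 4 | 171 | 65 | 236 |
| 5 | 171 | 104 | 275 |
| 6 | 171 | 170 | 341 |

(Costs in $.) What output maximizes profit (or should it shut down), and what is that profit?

x = 5; profit = $0

Profit at each row (π = 55x − TC): x=0: -171; x=1: -129; x=2: -86; x=3: -45; x=4: -16; x=5: 0; x=6: -11.
Profit is maximized at x = 5. AVC there is 104/5 = $20.80 ≤ P, so producing beats shutting down (which would give -$171).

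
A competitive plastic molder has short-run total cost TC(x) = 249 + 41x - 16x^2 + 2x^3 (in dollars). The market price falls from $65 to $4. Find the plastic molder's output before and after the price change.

Output falls from 6 to 0 (the firm shuts down)

AVC = 41 - 16x + 2x^2, minimized at x = 4 where min AVC = $9. MC = 41 - 32x + 6x^2.
With P = $65 above the shutdown price, P = MC gives x = 6.
At P = $4 < min AVC = $9, price no longer covers variable cost at any output, so the firm shuts down: x = 0.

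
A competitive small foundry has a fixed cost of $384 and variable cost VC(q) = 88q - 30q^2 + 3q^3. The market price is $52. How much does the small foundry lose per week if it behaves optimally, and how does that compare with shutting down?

AVC = 88 - 30q + 3q^2; min AVC = $13 at q = 5. Since P = $52 ≥ min AVC, the firm produces.
With MC = 88 - 60q + 9q^2, P = MC on the upward-sloping part at q* = 6.
TR = 52·6 = 312. TC = 384 + 96 = 480. Profit = 312 − 480 = -$168.
That loss of $168 beats the $384 the firm would lose by shutting down; producing recovers $216 of fixed cost.

Profit = -$168 at q = 6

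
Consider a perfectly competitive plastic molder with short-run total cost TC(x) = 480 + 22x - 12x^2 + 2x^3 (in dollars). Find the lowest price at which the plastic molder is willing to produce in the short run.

$4 per unit

The shutdown price is the minimum of AVC. VC = 22x - 12x^2 + 2x^3, so AVC = 22 - 12x + 2x^2.
At the minimum of AVC, MC = AVC. MC = 22 - 24x + 6x^2; setting MC = AVC gives 4x^2 - 12x = 0, so x = 3. min AVC = 4.
The firm shuts down for any P below $4.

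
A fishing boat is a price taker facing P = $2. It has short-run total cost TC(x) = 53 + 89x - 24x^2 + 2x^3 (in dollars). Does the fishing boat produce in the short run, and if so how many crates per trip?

Strip out fixed cost: VC = 89x - 24x^2 + 2x^3. Then AVC = 89 - 24x + 2x^2 and MC = 89 - 48x + 6x^2.
The AVC parabola has its vertex at x = 24/4 = 6, where AVC = 89 - 24·6 + 2·6^2 = $17.
Since P = $2 < min AVC = $17, price fails to cover variable cost at any output.
The firm minimizes its loss by shutting down and losing only its fixed cost of $53.

Shut down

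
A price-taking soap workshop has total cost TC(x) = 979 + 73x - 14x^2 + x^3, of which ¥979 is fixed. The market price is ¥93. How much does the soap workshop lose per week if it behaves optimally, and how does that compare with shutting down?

AVC = 73 - 14x + x^2; min AVC = ¥24 at x = 7. Since P = ¥93 ≥ min AVC, the firm produces.
With MC = 73 - 28x + 3x^2, P = MC on the upward-sloping part at x* = 10.
TR = 93·10 = 930. TC = 979 + 330 = 1309. Profit = 930 − 1309 = -¥379.
That loss of ¥379 beats the ¥979 the firm would lose by shutting down; producing recovers ¥600 of fixed cost.

Profit = -¥379 at x = 10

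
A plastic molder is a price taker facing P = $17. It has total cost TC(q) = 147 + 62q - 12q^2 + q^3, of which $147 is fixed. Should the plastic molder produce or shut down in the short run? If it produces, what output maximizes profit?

Shut down

Variable cost is VC = 62q - 12q^2 + q^3, so AVC = VC/q = 62 - 12q + q^2 and MC = dTC/dq = 62 - 24q + 3q^2.
AVC is minimized where dAVC/dq = -12 + 2q = 0, at q = 6; min AVC = 62 - 12·6 + 6^2 = $26.
With P < min AVC ($17 < $26), every unit sold adds to the loss.
Shutting down limits the loss to fixed cost, $147.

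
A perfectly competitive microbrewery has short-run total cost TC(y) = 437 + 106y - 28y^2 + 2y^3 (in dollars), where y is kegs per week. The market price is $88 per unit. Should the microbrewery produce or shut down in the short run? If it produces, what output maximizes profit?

Produce at y = 9

Variable cost is VC = 106y - 28y^2 + 2y^3, so AVC = VC/y = 106 - 28y + 2y^2 and MC = dTC/dy = 106 - 56y + 6y^2.
AVC is minimized where dAVC/dy = -28 + 4y = 0, at y = 7; min AVC = 106 - 28·7 + 2·7^2 = $8.
Because $88 ≥ $8, revenue can cover variable cost; the firm operates.
Set P = MC: 88 = 106 - 56y + 6y^2 → 18 - 56y + 6y^2 = 0. The roots are y = 1/3 and y = 9; the profit-maximizing output is on the rising part of MC, so y* = 9.
Check: AVC at y = 9 is $16 ≤ P, so revenue covers variable cost.
Profit = P·y − TC = 88·9 − 581 = $211.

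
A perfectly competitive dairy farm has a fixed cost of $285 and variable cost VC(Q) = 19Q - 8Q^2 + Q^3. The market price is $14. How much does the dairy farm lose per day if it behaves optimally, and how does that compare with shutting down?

AVC = 19 - 8Q + Q^2 has its minimum $3 at Q = 4; price $14 clears that bar, so the firm operates.
MC = 19 - 16Q + 3Q^2. Setting P = MC and taking the root on the rising branch gives Q* = 5.
TR = 14·5 = 70. TC = 285 + 20 = 305. Profit = 70 − 305 = -$235.
By producing, the firm covers all variable cost plus $50 of fixed cost; shutting down would lose the full $285.

Profit = -$235 at Q = 5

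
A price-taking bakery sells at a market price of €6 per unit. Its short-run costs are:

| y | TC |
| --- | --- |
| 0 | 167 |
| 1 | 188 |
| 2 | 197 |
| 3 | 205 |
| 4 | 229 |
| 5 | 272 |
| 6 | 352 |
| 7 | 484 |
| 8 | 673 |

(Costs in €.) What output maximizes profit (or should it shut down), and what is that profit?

Profit at each row (π = 6y − TC): y=0: -167; y=1: -182; y=2: -185; y=3: -187; y=4: -205; y=5: -242; y=6: -316; y=7: -442; y=8: -625.
Profit is highest at y = 0. Equivalently, the lowest AVC in the table is 38/3 ≈ €12.67 at y = 3, and P = €6 falls below it — price never covers variable cost, so the firm shuts down and loses only its fixed cost.

y = 0 (shut down); profit = -€167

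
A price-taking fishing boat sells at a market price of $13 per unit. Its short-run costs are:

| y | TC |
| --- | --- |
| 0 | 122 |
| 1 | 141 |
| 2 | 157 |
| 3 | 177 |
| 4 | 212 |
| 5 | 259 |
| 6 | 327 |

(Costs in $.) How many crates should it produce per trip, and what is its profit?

y = 0 (shut down); profit = -$122

Tabulate TR − TC: y=0: -122; y=1: -128; y=2: -131; y=3: -138; y=4: -160; y=5: -194; y=6: -249.
Profit is highest at y = 0. Equivalently, the lowest AVC in the table is 35/2 ≈ $17.50 at y = 2, and P = $13 falls below it — price never covers variable cost, so the firm shuts down and loses only its fixed cost.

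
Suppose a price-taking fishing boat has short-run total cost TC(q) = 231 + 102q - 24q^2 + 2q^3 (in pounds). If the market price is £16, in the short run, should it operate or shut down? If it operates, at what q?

Variable cost is VC = 102q - 24q^2 + 2q^3, so AVC = VC/q = 102 - 24q + 2q^2 and MC = dTC/dq = 102 - 48q + 6q^2.
AVC is minimized where dAVC/dq = -24 + 4q = 0, at q = 6; min AVC = 102 - 24·6 + 2·6^2 = £30.
P = £16 lies below min AVC = £30; no output level covers variable cost.
Shutting down limits the loss to fixed cost, £231.

Shut down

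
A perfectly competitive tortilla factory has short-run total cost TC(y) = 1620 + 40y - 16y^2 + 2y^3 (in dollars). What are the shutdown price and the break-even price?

AVC = 40 - 16y + 2y^2; minimized at y = 4, giving min AVC = $8. That is the shutdown price.
ATC = 1620/y + 40 - 16y + 2y^2. Setting dATC/dy = −1620/y^2 − 16 + 4y = 0 gives y = 9 (since 4·9^3 − 16·9^2 = 1620).
min ATC = 1620/9 + 40 − 16·9 + 2·9^2 = $238. That is the break-even price.
For $8 ≤ P < $238 the firm produces at a loss; below $8 it shuts down.

Shutdown price = $8; break-even price = $238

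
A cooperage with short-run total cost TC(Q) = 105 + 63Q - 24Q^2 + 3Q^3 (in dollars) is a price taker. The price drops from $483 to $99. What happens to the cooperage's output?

Output falls from 10 to 6

MC = 63 - 48Q + 9Q^2; the shutdown threshold is min AVC = $15 (at Q = 4).
With P = $483 above the shutdown price, P = MC gives Q = 10.
At P = $99 ≥ min AVC, set P = MC: Q = 6. The firm stays open but cuts output.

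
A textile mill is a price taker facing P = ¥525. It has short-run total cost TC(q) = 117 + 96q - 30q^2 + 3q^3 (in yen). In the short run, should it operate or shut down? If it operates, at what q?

Strip out fixed cost: VC = 96q - 30q^2 + 3q^3. Then AVC = 96 - 30q + 3q^2 and MC = 96 - 60q + 9q^2.
The AVC parabola has its vertex at q = 30/6 = 5, where AVC = 96 - 30·5 + 3·5^2 = ¥21.
P = ¥525 exceeds min AVC = ¥21, so the firm stays open.
P = MC gives -429 - 60q + 9q^2 = 0, with roots -13/3 and 11. Take the larger (rising MC): q* = 11.
Check: AVC at q = 11 is ¥129 ≤ P, so revenue covers variable cost.
Profit = P·q − TC = 525·11 − 1536 = ¥4239.

Produce at q = 11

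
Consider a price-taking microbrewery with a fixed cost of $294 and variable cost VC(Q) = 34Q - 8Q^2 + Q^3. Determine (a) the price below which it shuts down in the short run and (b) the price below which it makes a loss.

AVC = 34 - 8Q + Q^2; minimized at Q = 4, giving min AVC = $18. That is the shutdown price.
ATC = 294/Q + 34 - 8Q + Q^2. Setting dATC/dQ = −294/Q^2 − 8 + 2Q = 0 gives Q = 7 (since 2·7^3 − 8·7^2 = 294).
min ATC = 294/7 + 34 − 8·7 + 7^2 = $69. That is the break-even price.
Between these two prices the firm operates at a loss; above $69 it earns a profit.

Shutdown price = $18; break-even price = $69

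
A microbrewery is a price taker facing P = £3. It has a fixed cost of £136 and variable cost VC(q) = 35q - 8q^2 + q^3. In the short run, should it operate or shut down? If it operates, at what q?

Shut down

Variable cost is VC = 35q - 8q^2 + q^3, so AVC = VC/q = 35 - 8q + q^2 and MC = dTC/dq = 35 - 16q + 3q^2.
The AVC parabola has its vertex at q = 8/2 = 4, where AVC = 35 - 8·4 + 4^2 = £19.
Since P = £3 < min AVC = £19, price fails to cover variable cost at any output.
Shutting down limits the loss to fixed cost, £136.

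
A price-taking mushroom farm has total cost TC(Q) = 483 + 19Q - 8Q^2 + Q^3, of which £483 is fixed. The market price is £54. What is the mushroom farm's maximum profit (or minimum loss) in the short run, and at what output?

Profit = -£189 at Q = 7

AVC = 19 - 8Q + Q^2 has its minimum £3 at Q = 4; price £54 clears that bar, so the firm operates.
With MC = 19 - 16Q + 3Q^2, P = MC on the upward-sloping part at Q* = 7.
TR = 54·7 = 378. TC = 483 + 84 = 567. Profit = 378 − 567 = -£189.
Shutting down would mean losing the fixed cost of £483, so operating at a loss of £189 is better by £294.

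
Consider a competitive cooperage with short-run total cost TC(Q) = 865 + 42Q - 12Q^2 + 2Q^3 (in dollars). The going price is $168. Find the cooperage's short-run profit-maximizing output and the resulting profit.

AVC = 42 - 12Q + 2Q^2 has its minimum $24 at Q = 3; price $168 clears that bar, so the firm operates.
MC = 42 - 24Q + 6Q^2. Setting P = MC and taking the root on the rising branch gives Q* = 7.
TR = 168·7 = 1176. TC = 865 + 392 = 1257. Profit = 1176 − 1257 = -$81.
By producing, the firm covers all variable cost plus $784 of fixed cost; shutting down would lose the full $865.

Profit = -$81 at Q = 7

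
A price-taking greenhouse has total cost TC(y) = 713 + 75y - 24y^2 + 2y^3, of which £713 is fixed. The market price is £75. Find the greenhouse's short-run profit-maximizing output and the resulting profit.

AVC = 75 - 24y + 2y^2; min AVC = £3 at y = 6. Since P = £75 ≥ min AVC, the firm produces.
MC = 75 - 48y + 6y^2. Setting P = MC and taking the root on the rising branch gives y* = 8.
TR = 75·8 = 600. TC = 713 + 88 = 801. Profit = 600 − 801 = -£201.
By producing, the firm covers all variable cost plus £512 of fixed cost; shutting down would lose the full £713.

Profit = -£201 at y = 8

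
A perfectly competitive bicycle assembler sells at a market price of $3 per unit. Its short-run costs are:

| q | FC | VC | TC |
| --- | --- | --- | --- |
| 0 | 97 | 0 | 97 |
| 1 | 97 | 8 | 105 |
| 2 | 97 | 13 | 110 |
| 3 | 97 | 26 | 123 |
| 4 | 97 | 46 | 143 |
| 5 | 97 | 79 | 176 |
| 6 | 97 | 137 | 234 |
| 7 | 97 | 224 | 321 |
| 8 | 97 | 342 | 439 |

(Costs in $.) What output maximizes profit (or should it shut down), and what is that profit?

Compute π = P·q − TC at each output: q=0: -97; q=1: -102; q=2: -104; q=3: -114; q=4: -131; q=5: -161; q=6: -216; q=7: -300; q=8: -415.
Profit is highest at q = 0. Equivalently, the lowest AVC in the table is 13/2 ≈ $6.50 at q = 2, and P = $3 falls below it — price never covers variable cost, so the firm shuts down and loses only its fixed cost.

q = 0 (shut down); profit = -$97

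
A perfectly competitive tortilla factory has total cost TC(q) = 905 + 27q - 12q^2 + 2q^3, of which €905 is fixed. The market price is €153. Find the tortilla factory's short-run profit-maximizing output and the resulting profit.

Profit = -€121 at q = 7

AVC = 27 - 12q + 2q^2 has its minimum €9 at q = 3; price €153 clears that bar, so the firm operates.
With MC = 27 - 24q + 6q^2, P = MC on the upward-sloping part at q* = 7.
TR = 153·7 = 1071. TC = 905 + 287 = 1192. Profit = 1071 − 1192 = -€121.
By producing, the firm covers all variable cost plus €784 of fixed cost; shutting down would lose the full €905.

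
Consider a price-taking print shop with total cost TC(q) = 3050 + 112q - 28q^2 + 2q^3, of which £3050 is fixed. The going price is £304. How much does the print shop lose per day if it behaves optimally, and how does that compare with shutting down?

Profit = -£170 at q = 12

AVC = 112 - 28q + 2q^2 has its minimum £14 at q = 7; price £304 clears that bar, so the firm operates.
MC = 112 - 56q + 6q^2. Setting P = MC and taking the root on the rising branch gives q* = 12.
TR = 304·12 = 3648. TC = 3050 + 768 = 3818. Profit = 3648 − 3818 = -£170.
By producing, the firm covers all variable cost plus £2880 of fixed cost; shutting down would lose the full £3050.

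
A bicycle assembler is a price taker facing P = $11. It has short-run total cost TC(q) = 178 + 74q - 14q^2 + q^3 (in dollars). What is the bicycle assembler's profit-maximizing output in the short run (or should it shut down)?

Shut down

From TC, MC = TC'(q) = 74 - 28q + 3q^2 and AVC = VC/q = 74 - 14q + q^2.
The AVC parabola has its vertex at q = 14/2 = 7, where AVC = 74 - 14·7 + 7^2 = $25.
P = $11 lies below min AVC = $25; no output level covers variable cost.
The firm minimizes its loss by shutting down and losing only its fixed cost of $178.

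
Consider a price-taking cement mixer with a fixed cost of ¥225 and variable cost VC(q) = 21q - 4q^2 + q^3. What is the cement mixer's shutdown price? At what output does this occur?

The firm shuts down when price falls below the minimum of average variable cost. AVC = VC/q = 21 - 4q + q^2.
dAVC/dq = -4 + 2q = 0 gives q = 2. min AVC = 21 - 4·2 + 2^2 = 17.
For P < ¥17 the firm produces nothing.

¥17 per unit, at q = 2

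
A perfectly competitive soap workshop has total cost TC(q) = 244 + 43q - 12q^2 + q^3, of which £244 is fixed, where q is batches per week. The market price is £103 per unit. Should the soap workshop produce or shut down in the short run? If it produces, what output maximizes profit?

Produce at q = 10

Strip out fixed cost: VC = 43q - 12q^2 + q^3. Then AVC = 43 - 12q + q^2 and MC = 43 - 24q + 3q^2.
AVC hits its minimum where MC = AVC, at q = 6, giving min AVC = 43 - 12·6 + 6^2 = £7.
P = £103 exceeds min AVC = £7, so the firm stays open.
Set P = MC: 103 = 43 - 24q + 3q^2 → -60 - 24q + 3q^2 = 0. The roots are q = -2 and q = 10; the profit-maximizing output is on the rising part of MC, so q* = 10.
Check: AVC at q = 10 is £23 ≤ P, so revenue covers variable cost.
Profit = P·q − TC = 103·10 − 474 = £556.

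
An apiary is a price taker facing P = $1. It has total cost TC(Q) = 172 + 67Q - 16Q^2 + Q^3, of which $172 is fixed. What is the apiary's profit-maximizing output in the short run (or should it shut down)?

Shut down

From TC, MC = TC'(Q) = 67 - 32Q + 3Q^2 and AVC = VC/Q = 67 - 16Q + Q^2.
AVC hits its minimum where MC = AVC, at Q = 8, giving min AVC = 67 - 16·8 + 8^2 = $3.
Since P = $1 < min AVC = $3, price fails to cover variable cost at any output.
Best response: produce nothing and absorb the $172 fixed cost.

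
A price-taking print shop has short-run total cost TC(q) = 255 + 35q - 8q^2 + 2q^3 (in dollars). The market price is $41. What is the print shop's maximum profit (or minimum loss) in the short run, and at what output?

Profit = -$219 at q = 3

AVC = 35 - 8q + 2q^2 has its minimum $27 at q = 2; price $41 clears that bar, so the firm operates.
With MC = 35 - 16q + 6q^2, P = MC on the upward-sloping part at q* = 3.
TR = 41·3 = 123. TC = 255 + 87 = 342. Profit = 123 − 342 = -$219.
By producing, the firm covers all variable cost plus $36 of fixed cost; shutting down would lose the full $255.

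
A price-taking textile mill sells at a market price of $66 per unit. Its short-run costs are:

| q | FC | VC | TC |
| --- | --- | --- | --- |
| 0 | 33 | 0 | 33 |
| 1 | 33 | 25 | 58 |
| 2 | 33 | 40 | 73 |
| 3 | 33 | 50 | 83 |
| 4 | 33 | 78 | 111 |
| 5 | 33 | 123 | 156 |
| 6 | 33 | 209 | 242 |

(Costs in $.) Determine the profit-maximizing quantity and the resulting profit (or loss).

q = 5; profit = $174

Profit at each row (π = 66q − TC): q=0: -33; q=1: 8; q=2: 59; q=3: 115; q=4: 153; q=5: 174; q=6: 154.
Profit is maximized at q = 5. AVC there is 123/5 = $24.60 ≤ P, so producing beats shutting down (which would give -$33).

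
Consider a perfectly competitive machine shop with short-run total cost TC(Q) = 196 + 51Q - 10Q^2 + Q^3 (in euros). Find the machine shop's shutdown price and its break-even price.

Shutdown price = €26; break-even price = €58

AVC = 51 - 10Q + Q^2; minimized at Q = 5, giving min AVC = €26. That is the shutdown price.
ATC = 196/Q + 51 - 10Q + Q^2. Setting dATC/dQ = −196/Q^2 − 10 + 2Q = 0 gives Q = 7 (since 2·7^3 − 10·7^2 = 196).
min ATC = 196/7 + 51 − 10·7 + 7^2 = €58. That is the break-even price.
Between these two prices the firm operates at a loss; above €58 it earns a profit.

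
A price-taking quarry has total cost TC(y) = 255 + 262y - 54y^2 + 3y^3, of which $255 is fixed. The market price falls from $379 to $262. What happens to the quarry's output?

AVC = 262 - 54y + 3y^2, minimized at y = 9 where min AVC = $19. MC = 262 - 108y + 9y^2.
With P = $379 above the shutdown price, P = MC gives y = 13.
At P = $262 ≥ min AVC, set P = MC: y = 12. The firm stays open but cuts output.

Output falls from 13 to 12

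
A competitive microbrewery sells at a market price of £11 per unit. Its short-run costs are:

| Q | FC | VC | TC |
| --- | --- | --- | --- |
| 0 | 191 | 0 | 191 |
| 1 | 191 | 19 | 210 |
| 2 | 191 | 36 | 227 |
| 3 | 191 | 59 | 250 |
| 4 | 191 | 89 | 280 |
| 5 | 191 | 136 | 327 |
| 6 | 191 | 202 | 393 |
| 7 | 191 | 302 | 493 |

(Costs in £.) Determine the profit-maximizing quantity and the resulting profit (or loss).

Tabulate TR − TC: Q=0: -191; Q=1: -199; Q=2: -205; Q=3: -217; Q=4: -236; Q=5: -272; Q=6: -327; Q=7: -416.
Profit is highest at Q = 0. Equivalently, the lowest AVC in the table is 36/2 ≈ £18 at Q = 2, and P = £11 falls below it — price never covers variable cost, so the firm shuts down and loses only its fixed cost.

Q = 0 (shut down); profit = -£191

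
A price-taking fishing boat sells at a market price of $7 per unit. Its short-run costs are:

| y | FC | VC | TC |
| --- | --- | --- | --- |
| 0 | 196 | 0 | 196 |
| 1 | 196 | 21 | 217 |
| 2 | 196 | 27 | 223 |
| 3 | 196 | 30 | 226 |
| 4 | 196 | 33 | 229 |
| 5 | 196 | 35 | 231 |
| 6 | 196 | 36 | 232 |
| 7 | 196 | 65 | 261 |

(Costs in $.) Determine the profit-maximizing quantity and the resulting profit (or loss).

y = 6; profit = -$190

Tabulate TR − TC: y=0: -196; y=1: -210; y=2: -209; y=3: -205; y=4: -201; y=5: -196; y=6: -190; y=7: -212.
Profit is maximized at y = 6. AVC there is 36/6 = $6 ≤ P, so producing beats shutting down (which would give -$196).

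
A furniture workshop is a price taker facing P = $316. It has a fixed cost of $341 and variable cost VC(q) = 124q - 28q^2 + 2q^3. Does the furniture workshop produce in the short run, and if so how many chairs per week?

From TC, MC = TC'(q) = 124 - 56q + 6q^2 and AVC = VC/q = 124 - 28q + 2q^2.
AVC is minimized where dAVC/dq = -28 + 4q = 0, at q = 7; min AVC = 124 - 28·7 + 2·7^2 = $26.
Because $316 ≥ $26, revenue can cover variable cost; the firm operates.
P = MC gives -192 - 56q + 6q^2 = 0, with roots -8/3 and 12. Take the larger (rising MC): q* = 12.
Check: AVC at q = 12 is $76 ≤ P, so revenue covers variable cost.
Profit = P·q − TC = 316·12 − 1253 = $2539.

Produce at q = 12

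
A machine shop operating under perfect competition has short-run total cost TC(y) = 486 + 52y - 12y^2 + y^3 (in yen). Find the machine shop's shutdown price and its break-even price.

Shutdown price = min AVC. AVC = 52 - 12y + y^2, with vertex at y = 6 and minimum ¥16.
ATC = 486/y + 52 - 12y + y^2. Setting dATC/dy = −486/y^2 − 12 + 2y = 0 gives y = 9 (since 2·9^3 − 12·9^2 = 486).
min ATC = 486/9 + 52 − 12·9 + 9^2 = ¥79. That is the break-even price.
For ¥16 ≤ P < ¥79 the firm produces at a loss; below ¥16 it shuts down.

Shutdown price = ¥16; break-even price = ¥79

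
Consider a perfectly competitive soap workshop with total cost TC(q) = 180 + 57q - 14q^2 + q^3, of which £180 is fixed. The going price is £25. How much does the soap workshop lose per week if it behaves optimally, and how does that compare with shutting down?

AVC = 57 - 14q + q^2; min AVC = £8 at q = 7. Since P = £25 ≥ min AVC, the firm produces.
With MC = 57 - 28q + 3q^2, P = MC on the upward-sloping part at q* = 8.
TR = 25·8 = 200. TC = 180 + 72 = 252. Profit = 200 − 252 = -£52.
Shutting down would mean losing the fixed cost of £180, so operating at a loss of £52 is better by £128.

Profit = -£52 at q = 8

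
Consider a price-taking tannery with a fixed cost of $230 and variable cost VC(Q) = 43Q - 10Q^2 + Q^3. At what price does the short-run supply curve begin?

Short-run supply begins at min AVC. From VC = 43Q - 10Q^2 + Q^3, AVC = 43 - 10Q + Q^2.
dAVC/dQ = -10 + 2Q = 0 gives Q = 5. min AVC = 43 - 10·5 + 5^2 = 18.
For P < $18 the firm produces nothing.

$18 per unit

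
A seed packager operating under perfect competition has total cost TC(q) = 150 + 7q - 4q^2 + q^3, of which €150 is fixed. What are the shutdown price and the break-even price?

AVC = 7 - 4q + q^2; minimized at q = 2, giving min AVC = €3. That is the shutdown price.
ATC = 150/q + 7 - 4q + q^2. Setting dATC/dq = −150/q^2 − 4 + 2q = 0 gives q = 5 (since 2·5^3 − 4·5^2 = 150).
min ATC = 150/5 + 7 − 4·5 + 5^2 = €42. That is the break-even price.
Between these two prices the firm operates at a loss; above €42 it earns a profit.

Shutdown price = €3; break-even price = €42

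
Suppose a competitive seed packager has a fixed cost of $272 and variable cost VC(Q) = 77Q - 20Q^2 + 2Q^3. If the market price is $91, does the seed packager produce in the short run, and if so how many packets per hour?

Produce at Q = 7

Variable cost is VC = 77Q - 20Q^2 + 2Q^3, so AVC = VC/Q = 77 - 20Q + 2Q^2 and MC = dTC/dQ = 77 - 40Q + 6Q^2.
AVC hits its minimum where MC = AVC, at Q = 5, giving min AVC = 77 - 20·5 + 2·5^2 = $27.
P = $91 exceeds min AVC = $27, so the firm stays open.
Set P = MC: 91 = 77 - 40Q + 6Q^2 → -14 - 40Q + 6Q^2 = 0. The roots are Q = -1/3 and Q = 7; the profit-maximizing output is on the rising part of MC, so Q* = 7.
Check: AVC at Q = 7 is $35 ≤ P, so revenue covers variable cost.
Profit = P·Q − TC = 91·7 − 517 = $120.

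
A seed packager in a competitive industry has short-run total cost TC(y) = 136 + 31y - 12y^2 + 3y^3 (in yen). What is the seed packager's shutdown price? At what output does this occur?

The firm shuts down when price falls below the minimum of average variable cost. AVC = VC/y = 31 - 12y + 3y^2.
At the minimum of AVC, MC = AVC. MC = 31 - 24y + 9y^2; setting MC = AVC gives 6y^2 - 12y = 0, so y = 2. min AVC = 19.
For P < ¥19 the firm produces nothing.

¥19 per unit, at y = 2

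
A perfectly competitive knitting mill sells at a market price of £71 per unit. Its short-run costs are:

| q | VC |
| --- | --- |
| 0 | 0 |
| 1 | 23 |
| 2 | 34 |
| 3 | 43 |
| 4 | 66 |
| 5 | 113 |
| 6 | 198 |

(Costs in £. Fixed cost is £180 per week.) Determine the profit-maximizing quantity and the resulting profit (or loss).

Tabulate TR − TC: q=0: -180; q=1: -132; q=2: -72; q=3: -10; q=4: 38; q=5: 62; q=6: 48.
Profit is maximized at q = 5. AVC there is 113/5 = £22.60 ≤ P, so producing beats shutting down (which would give -£180).

q = 5; profit = £62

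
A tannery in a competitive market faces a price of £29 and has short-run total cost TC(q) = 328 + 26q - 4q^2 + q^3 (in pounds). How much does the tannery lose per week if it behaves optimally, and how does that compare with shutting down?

Profit = -£310 at q = 3

AVC = 26 - 4q + q^2 has its minimum £22 at q = 2; price £29 clears that bar, so the firm operates.
MC = 26 - 8q + 3q^2. Setting P = MC and taking the root on the rising branch gives q* = 3.
TR = 29·3 = 87. TC = 328 + 69 = 397. Profit = 87 − 397 = -£310.
Shutting down would mean losing the fixed cost of £328, so operating at a loss of £310 is better by £18.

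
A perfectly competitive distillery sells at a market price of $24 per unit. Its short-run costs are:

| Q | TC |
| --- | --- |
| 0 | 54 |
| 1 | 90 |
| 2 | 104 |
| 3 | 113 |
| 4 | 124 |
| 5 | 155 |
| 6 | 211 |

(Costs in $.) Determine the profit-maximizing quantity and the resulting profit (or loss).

Tabulate TR − TC: Q=0: -54; Q=1: -66; Q=2: -56; Q=3: -41; Q=4: -28; Q=5: -35; Q=6: -67.
Profit is maximized at Q = 4. AVC there is 70/4 = $17.50 ≤ P, so producing beats shutting down (which would give -$54).

Q = 4; profit = -$28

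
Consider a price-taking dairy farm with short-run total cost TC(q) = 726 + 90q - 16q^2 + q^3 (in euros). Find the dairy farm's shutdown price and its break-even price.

Shutdown price = min AVC. AVC = 90 - 16q + q^2, with vertex at q = 8 and minimum €26.
ATC = 726/q + 90 - 16q + q^2. Setting dATC/dq = −726/q^2 − 16 + 2q = 0 gives q = 11 (since 2·11^3 − 16·11^2 = 726).
min ATC = 726/11 + 90 − 16·11 + 11^2 = €101. That is the break-even price.
For €26 ≤ P < €101 the firm produces at a loss; below €26 it shuts down.

Shutdown price = €26; break-even price = €101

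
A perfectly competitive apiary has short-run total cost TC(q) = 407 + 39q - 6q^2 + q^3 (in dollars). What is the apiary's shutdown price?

The firm shuts down when price falls below the minimum of average variable cost. AVC = VC/q = 39 - 6q + q^2.
dAVC/dq = -6 + 2q = 0 gives q = 3. min AVC = 39 - 6·3 + 3^2 = 30.
For P < $30 the firm produces nothing.

$30 per unit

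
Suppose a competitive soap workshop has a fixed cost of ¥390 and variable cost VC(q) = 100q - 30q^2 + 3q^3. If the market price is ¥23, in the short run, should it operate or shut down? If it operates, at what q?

Variable cost is VC = 100q - 30q^2 + 3q^3, so AVC = VC/q = 100 - 30q + 3q^2 and MC = dTC/dq = 100 - 60q + 9q^2.
AVC is minimized where dAVC/dq = -30 + 6q = 0, at q = 5; min AVC = 100 - 30·5 + 3·5^2 = ¥25.
P = ¥23 lies below min AVC = ¥25; no output level covers variable cost.
Shutting down limits the loss to fixed cost, ¥390.

Shut down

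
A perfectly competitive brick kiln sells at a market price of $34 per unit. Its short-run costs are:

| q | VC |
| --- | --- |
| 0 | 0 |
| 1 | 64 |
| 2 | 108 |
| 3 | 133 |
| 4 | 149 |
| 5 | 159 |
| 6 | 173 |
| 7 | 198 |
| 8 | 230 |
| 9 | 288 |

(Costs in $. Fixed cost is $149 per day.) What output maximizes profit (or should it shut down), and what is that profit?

q = 8; profit = -$107

Tabulate TR − TC: q=0: -149; q=1: -179; q=2: -189; q=3: -180; q=4: -162; q=5: -138; q=6: -118; q=7: -109; q=8: -107; q=9: -131.
Profit is maximized at q = 8. AVC there is 230/8 = $28.75 ≤ P, so producing beats shutting down (which would give -$149).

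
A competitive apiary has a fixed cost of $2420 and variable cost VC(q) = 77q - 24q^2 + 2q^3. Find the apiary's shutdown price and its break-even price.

Shutdown price = $5; break-even price = $275

AVC = 77 - 24q + 2q^2; minimized at q = 6, giving min AVC = $5. That is the shutdown price.
ATC = 2420/q + 77 - 24q + 2q^2. Setting dATC/dq = −2420/q^2 − 24 + 4q = 0 gives q = 11 (since 4·11^3 − 24·11^2 = 2420).
min ATC = 2420/11 + 77 − 24·11 + 2·11^2 = $275. That is the break-even price.
Between these two prices the firm operates at a loss; above $275 it earns a profit.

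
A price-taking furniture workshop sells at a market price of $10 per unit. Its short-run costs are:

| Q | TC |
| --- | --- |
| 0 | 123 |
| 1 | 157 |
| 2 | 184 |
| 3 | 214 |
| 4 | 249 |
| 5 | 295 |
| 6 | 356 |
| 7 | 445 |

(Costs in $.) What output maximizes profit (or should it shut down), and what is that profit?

Q = 0 (shut down); profit = -$123

Compute π = P·Q − TC at each output: Q=0: -123; Q=1: -147; Q=2: -164; Q=3: -184; Q=4: -209; Q=5: -245; Q=6: -296; Q=7: -375.
Profit is highest at Q = 0. Equivalently, the lowest AVC in the table is 91/3 ≈ $30.33 at Q = 3, and P = $10 falls below it — price never covers variable cost, so the firm shuts down and loses only its fixed cost.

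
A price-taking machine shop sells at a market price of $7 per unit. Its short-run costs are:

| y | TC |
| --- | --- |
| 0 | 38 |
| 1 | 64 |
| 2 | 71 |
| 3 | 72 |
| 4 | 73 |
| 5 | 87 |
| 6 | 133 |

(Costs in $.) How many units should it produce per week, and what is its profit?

Compute π = P·y − TC at each output: y=0: -38; y=1: -57; y=2: -57; y=3: -51; y=4: -45; y=5: -52; y=6: -91.
Profit is highest at y = 0. Equivalently, the lowest AVC in the table is 35/4 ≈ $8.75 at y = 4, and P = $7 falls below it — price never covers variable cost, so the firm shuts down and loses only its fixed cost.

y = 0 (shut down); profit = -$38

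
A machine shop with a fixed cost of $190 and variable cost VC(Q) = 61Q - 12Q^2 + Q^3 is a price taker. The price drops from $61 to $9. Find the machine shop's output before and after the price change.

Output falls from 8 to 0 (the firm shuts down)

AVC = 61 - 12Q + Q^2, minimized at Q = 6 where min AVC = $25. MC = 61 - 24Q + 3Q^2.
At P = $61 ≥ min AVC, set P = MC on the rising branch: Q = 8.
At P = $9 < min AVC = $25, price no longer covers variable cost at any output, so the firm shuts down: Q = 0.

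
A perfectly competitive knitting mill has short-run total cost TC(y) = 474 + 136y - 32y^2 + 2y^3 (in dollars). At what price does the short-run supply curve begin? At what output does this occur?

The firm shuts down when price falls below the minimum of average variable cost. AVC = VC/y = 136 - 32y + 2y^2.
At the minimum of AVC, MC = AVC. MC = 136 - 64y + 6y^2; setting MC = AVC gives 4y^2 - 32y = 0, so y = 8. min AVC = 8.
The firm shuts down for any P below $8.

$8 per unit, at y = 8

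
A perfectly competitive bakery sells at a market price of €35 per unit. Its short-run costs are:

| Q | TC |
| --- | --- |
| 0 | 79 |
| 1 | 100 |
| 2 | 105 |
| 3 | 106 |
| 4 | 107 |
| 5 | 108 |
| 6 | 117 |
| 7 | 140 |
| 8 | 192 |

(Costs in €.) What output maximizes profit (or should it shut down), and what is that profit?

Q = 7; profit = €105

Compute π = P·Q − TC at each output: Q=0: -79; Q=1: -65; Q=2: -35; Q=3: -1; Q=4: 33; Q=5: 67; Q=6: 93; Q=7: 105; Q=8: 88.
Profit is maximized at Q = 7. AVC there is 61/7 = €8.71 ≤ P, so producing beats shutting down (which would give -€79).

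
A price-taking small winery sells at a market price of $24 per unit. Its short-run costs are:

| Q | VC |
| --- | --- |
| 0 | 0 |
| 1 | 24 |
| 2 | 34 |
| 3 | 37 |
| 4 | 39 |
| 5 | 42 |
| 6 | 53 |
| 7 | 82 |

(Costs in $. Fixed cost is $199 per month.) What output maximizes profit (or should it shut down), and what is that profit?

Q = 6; profit = -$108

Tabulate TR − TC: Q=0: -199; Q=1: -199; Q=2: -185; Q=3: -164; Q=4: -142; Q=5: -121; Q=6: -108; Q=7: -113.
Profit is maximized at Q = 6. AVC there is 53/6 = $8.83 ≤ P, so producing beats shutting down (which would give -$199).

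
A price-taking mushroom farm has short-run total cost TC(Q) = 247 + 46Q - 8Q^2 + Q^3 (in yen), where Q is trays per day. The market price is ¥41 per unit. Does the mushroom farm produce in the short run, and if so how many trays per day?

Produce at Q = 5

Variable cost is VC = 46Q - 8Q^2 + Q^3, so AVC = VC/Q = 46 - 8Q + Q^2 and MC = dTC/dQ = 46 - 16Q + 3Q^2.
AVC is minimized where dAVC/dQ = -8 + 2Q = 0, at Q = 4; min AVC = 46 - 8·4 + 4^2 = ¥30.
Because ¥41 ≥ ¥30, revenue can cover variable cost; the firm operates.
Set P = MC: 41 = 46 - 16Q + 3Q^2 → 5 - 16Q + 3Q^2 = 0. The roots are Q = 1/3 and Q = 5; the profit-maximizing output is on the rising part of MC, so Q* = 5.
Check: AVC at Q = 5 is ¥31 ≤ P, so revenue covers variable cost.
Profit = P·Q − TC = 41·5 − 402 = -¥197, a loss, but smaller than the ¥247 fixed cost the firm would lose by shutting down.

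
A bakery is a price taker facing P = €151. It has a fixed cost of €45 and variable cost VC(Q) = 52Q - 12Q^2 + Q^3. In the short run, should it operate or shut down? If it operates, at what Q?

Variable cost is VC = 52Q - 12Q^2 + Q^3, so AVC = VC/Q = 52 - 12Q + Q^2 and MC = dTC/dQ = 52 - 24Q + 3Q^2.
The AVC parabola has its vertex at Q = 12/2 = 6, where AVC = 52 - 12·6 + 6^2 = €16.
P = €151 exceeds min AVC = €16, so the firm stays open.
Solving P = MC: -99 - 24Q + 3Q^2 = 0 ⇒ Q = -3 or 11. On the upward-sloping branch, Q* = 11.
Check: AVC at Q = 11 is €41 ≤ P, so revenue covers variable cost.
Profit = P·Q − TC = 151·11 − 496 = €1165.

Produce at Q = 11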